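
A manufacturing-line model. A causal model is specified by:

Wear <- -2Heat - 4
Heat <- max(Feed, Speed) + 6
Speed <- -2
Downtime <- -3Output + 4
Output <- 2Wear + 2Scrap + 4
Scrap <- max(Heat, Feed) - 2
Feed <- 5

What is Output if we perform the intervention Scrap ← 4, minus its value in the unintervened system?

-10

The intervention breaks the incoming arrows to Scrap: Scrap <- max(Heat, Feed) - 2 no longer applies, and Scrap = 4.
Heat = max(Feed, Speed) + 6  [with Feed=5, Speed=-2]  = 11
Wear = -2Heat - 4  [with Heat=11]  = -26
Output = 2Wear + 2Scrap + 4  [with Wear=-26, Scrap=4]  = -40
Without intervention: Heat = max(Feed, Speed) + 6  [with Feed=5, Speed=-2]  = 11; Wear = -2Heat - 4  [with Heat=11]  = -26; Scrap = max(Heat, Feed) - 2  [with Heat=11, Feed=5]  = 9; Output = 2Wear + 2Scrap + 4  [with Wear=-26, Scrap=9]  = -30.
Change = -40 − (-30) = -10.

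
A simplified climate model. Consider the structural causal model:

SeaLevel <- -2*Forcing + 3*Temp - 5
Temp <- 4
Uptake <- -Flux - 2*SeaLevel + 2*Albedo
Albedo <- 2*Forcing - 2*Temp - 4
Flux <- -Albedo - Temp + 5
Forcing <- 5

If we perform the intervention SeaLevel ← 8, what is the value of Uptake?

Under do(SeaLevel=8), the mechanism SeaLevel <- -2*Forcing + 3*Temp - 5 is discarded; SeaLevel is fixed at 8.
Albedo = 2*Forcing - 2*Temp - 4  [with Forcing=5, Temp=4]  = -2
Flux = -Albedo - Temp + 5  [with Albedo=-2, Temp=4]  = 3
Uptake = -Flux - 2*SeaLevel + 2*Albedo  [with Flux=3, SeaLevel=8, Albedo=-2]  = -23

-23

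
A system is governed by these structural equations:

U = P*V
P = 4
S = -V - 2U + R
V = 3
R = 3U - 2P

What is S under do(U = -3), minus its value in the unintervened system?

-15

do(U=-3) replaces the equation U = P*V with the constant U = -3.
R = 3U - 2P  [with U=-3, P=4]  = -17
S = -V - 2U + R  [with V=3, U=-3, R=-17]  = -14
Without intervention: U = P*V  [with P=4, V=3]  = 12; R = 3U - 2P  [with U=12, P=4]  = 28; S = -V - 2U + R  [with V=3, U=12, R=28]  = 1.
Change = -14 − 1 = -15.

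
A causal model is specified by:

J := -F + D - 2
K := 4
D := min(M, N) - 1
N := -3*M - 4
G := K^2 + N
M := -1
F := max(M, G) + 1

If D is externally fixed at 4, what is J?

-14

Under do(D=4), the mechanism D := min(M, N) - 1 is discarded; D is fixed at 4.
N = -3*M - 4  [with M=-1]  = -1
G = K^2 + N  [with K=4, N=-1]  = 15
F = max(M, G) + 1  [with M=-1, G=15]  = 16
J = -F + D - 2  [with F=16, D=4]  = -14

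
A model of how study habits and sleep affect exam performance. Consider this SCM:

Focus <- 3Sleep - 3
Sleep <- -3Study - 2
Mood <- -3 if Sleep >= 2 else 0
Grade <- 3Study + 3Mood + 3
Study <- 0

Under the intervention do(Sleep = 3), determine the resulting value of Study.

Under do(Sleep=3), the mechanism Sleep <- -3Study - 2 is discarded; Sleep is fixed at 3.
Study is not downstream of the intervention, so its value is determined by the original equations.

0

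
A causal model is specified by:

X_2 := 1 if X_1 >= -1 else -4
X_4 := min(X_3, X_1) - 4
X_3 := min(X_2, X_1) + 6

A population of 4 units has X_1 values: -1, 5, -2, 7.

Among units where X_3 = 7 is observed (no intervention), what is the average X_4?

Conditioning on X_3=7 selects the 2 unit(s) with X_1 ∈ {5, 7}. Their X_4 values: 1, 3. Mean = 2.

2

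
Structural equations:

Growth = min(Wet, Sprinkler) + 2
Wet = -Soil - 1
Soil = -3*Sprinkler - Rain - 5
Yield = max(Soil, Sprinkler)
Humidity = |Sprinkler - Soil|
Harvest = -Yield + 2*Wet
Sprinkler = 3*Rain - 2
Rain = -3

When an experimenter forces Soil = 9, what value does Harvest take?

-29

The intervention breaks the incoming arrows to Soil: Soil = -3*Sprinkler - Rain - 5 no longer applies, and Soil = 9.
Sprinkler = 3*Rain - 2  [with Rain=-3]  = -11
Wet = -Soil - 1  [with Soil=9]  = -10
Yield = max(Soil, Sprinkler)  [with Soil=9, Sprinkler=-11]  = 9
Harvest = -Yield + 2*Wet  [with Yield=9, Wet=-10]  = -29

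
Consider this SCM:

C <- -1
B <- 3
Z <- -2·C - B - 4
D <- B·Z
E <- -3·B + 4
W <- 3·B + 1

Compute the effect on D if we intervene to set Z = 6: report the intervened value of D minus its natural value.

The intervention breaks the incoming arrows to Z: Z <- -2·C - B - 4 no longer applies, and Z = 6.
D = B·Z  [with B=3, Z=6]  = 18
Without intervention: Z = -2·C - B - 4  [with C=-1, B=3]  = -5; D = B·Z  [with B=3, Z=-5]  = -15.
Change = 18 − (-15) = 33.

33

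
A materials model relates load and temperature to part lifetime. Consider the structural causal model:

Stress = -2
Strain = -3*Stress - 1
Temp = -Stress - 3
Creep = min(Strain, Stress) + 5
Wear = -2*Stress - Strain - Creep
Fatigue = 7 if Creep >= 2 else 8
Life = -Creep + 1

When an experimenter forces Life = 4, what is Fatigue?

7

Intervening sets Life = 4 and removes its equation (Life = -Creep + 1).
Since Fatigue is not a descendant of the intervened variable, it is unaffected.
Strain = -3*Stress - 1  [with Stress=-2]  = 5
Creep = min(Strain, Stress) + 5  [with Strain=5, Stress=-2]  = 3
Fatigue = 7 if Creep >= 2 else 8  [with Creep=3]  = 7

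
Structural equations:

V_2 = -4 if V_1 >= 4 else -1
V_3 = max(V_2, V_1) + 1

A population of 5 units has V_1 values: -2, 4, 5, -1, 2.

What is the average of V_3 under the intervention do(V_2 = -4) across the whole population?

2.6

Every unit gets V_2=-4 under the intervention. V_3 values become -1, 5, 6, 0, 3; E[V_3|do(V_2=-4)] = 2.6.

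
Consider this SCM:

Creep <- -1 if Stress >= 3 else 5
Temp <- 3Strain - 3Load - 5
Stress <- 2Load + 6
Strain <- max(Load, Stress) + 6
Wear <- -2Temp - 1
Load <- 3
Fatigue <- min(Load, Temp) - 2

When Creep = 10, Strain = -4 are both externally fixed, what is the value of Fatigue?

-28

The joint intervention fixes Creep = 10, Strain = -4, removing each variable's own equation.
Temp = 3Strain - 3Load - 5  [with Strain=-4, Load=3]  = -26
Fatigue = min(Load, Temp) - 2  [with Load=3, Temp=-26]  = -28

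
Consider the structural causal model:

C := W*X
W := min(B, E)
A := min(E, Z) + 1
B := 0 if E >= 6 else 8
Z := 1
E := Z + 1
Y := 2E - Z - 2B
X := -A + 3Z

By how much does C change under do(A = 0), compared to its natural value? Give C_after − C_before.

The intervention breaks the incoming arrows to A: A := min(E, Z) + 1 no longer applies, and A = 0.
E = Z + 1  [with Z=1]  = 2
X = -A + 3Z  [with A=0, Z=1]  = 3
B = 0 if E >= 6 else 8  [with E=2]  = 8
W = min(B, E)  [with B=8, E=2]  = 2
C = W*X  [with W=2, X=3]  = 6
Without intervention: E = Z + 1  [with Z=1]  = 2; A = min(E, Z) + 1  [with E=2, Z=1]  = 2; X = -A + 3Z  [with A=2, Z=1]  = 1; B = 0 if E >= 6 else 8  [with E=2]  = 8; W = min(B, E)  [with B=8, E=2]  = 2; C = W*X  [with W=2, X=1]  = 2.
Change = 6 − 2 = 4.

4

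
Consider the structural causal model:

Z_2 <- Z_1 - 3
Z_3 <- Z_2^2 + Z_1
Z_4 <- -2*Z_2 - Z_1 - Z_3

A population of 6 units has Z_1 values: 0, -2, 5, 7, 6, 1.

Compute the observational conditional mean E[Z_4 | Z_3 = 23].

-24.5

Observing Z_3=23 restricts to units where Z_3's equation naturally yields 23: Z_1 ∈ {-2, 7}. In that subpopulation Z_4 = -11, -38, mean -24.5.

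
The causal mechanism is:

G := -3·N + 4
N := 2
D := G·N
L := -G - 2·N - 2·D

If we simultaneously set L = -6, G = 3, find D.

6

Setting L = -6, G = 3 by intervention discards those variables' equations.
D = G·N  [with G=3, N=2]  = 6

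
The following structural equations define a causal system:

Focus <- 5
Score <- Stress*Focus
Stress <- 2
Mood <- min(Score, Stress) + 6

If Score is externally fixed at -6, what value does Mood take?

0

The intervention breaks the incoming arrows to Score: Score <- Stress*Focus no longer applies, and Score = -6.
Mood = min(Score, Stress) + 6  [with Score=-6, Stress=2]  = 0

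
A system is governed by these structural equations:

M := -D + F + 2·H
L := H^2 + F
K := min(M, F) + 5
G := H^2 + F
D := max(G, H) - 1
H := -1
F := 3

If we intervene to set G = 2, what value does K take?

5

The intervention breaks the incoming arrows to G: G := H^2 + F no longer applies, and G = 2.
D = max(G, H) - 1  [with G=2, H=-1]  = 1
M = -D + F + 2·H  [with D=1, F=3, H=-1]  = 0
K = min(M, F) + 5  [with M=0, F=3]  = 5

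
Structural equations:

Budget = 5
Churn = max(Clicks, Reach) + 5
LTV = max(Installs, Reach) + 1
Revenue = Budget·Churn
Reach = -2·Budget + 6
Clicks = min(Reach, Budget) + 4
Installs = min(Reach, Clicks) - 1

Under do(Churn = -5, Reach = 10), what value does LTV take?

11

Setting Churn = -5, Reach = 10 by intervention discards those variables' equations.
Clicks = min(Reach, Budget) + 4  [with Reach=10, Budget=5]  = 9
Installs = min(Reach, Clicks) - 1  [with Reach=10, Clicks=9]  = 8
LTV = max(Installs, Reach) + 1  [with Installs=8, Reach=10]  = 11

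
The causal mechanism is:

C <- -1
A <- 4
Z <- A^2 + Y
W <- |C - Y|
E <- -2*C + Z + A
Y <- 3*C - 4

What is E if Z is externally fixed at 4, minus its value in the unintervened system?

The intervention breaks the incoming arrows to Z: Z <- A^2 + Y no longer applies, and Z = 4.
E = -2*C + Z + A  [with C=-1, Z=4, A=4]  = 10
Without intervention: Y = 3*C - 4  [with C=-1]  = -7; Z = A^2 + Y  [with A=4, Y=-7]  = 9; E = -2*C + Z + A  [with C=-1, Z=9, A=4]  = 15.
Change = 10 − 15 = -5.

-5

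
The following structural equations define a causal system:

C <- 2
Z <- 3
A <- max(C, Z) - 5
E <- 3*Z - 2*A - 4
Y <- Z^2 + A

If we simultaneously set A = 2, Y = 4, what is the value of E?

The joint intervention fixes A = 2, Y = 4, removing each variable's own equation.
E = 3*Z - 2*A - 4  [with Z=3, A=2]  = 1

1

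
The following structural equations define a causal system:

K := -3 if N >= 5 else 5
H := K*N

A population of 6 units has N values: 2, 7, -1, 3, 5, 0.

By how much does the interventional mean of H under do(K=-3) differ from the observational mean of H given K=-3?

10

Under do(K=-3), K's equation is replaced by K=-3 for every unit. Per-unit H: -6, -21, 3, -9, -15, 0. Mean = -8.
Conditioning on K=-3 selects the 2 unit(s) with N ∈ {7, 5}. Their H values: -21, -15. Mean = -18.
Difference = -8 − (-18) = 10.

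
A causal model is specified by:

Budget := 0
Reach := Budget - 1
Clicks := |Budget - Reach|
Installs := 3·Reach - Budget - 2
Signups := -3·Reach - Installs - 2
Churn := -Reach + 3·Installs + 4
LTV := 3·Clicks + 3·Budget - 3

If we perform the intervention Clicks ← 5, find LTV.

12

The intervention breaks the incoming arrows to Clicks: Clicks := |Budget - Reach| no longer applies, and Clicks = 5.
LTV = 3·Clicks + 3·Budget - 3  [with Clicks=5, Budget=0]  = 12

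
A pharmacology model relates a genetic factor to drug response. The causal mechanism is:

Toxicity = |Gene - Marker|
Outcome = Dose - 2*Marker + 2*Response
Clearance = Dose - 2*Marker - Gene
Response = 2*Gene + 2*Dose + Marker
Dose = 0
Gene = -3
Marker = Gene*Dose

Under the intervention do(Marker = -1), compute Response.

The intervention breaks the incoming arrows to Marker: Marker = Gene*Dose no longer applies, and Marker = -1.
Response = 2*Gene + 2*Dose + Marker  [with Gene=-3, Dose=0, Marker=-1]  = -7

-7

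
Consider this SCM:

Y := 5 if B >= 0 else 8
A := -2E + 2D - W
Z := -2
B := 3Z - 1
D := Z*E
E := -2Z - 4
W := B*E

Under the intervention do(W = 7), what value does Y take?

8

Under do(W=7), the mechanism W := B*E is discarded; W is fixed at 7.
Since Y is not a descendant of the intervened variable, it is unaffected.
B = 3Z - 1  [with Z=-2]  = -7
Y = 5 if B >= 0 else 8  [with B=-7]  = 8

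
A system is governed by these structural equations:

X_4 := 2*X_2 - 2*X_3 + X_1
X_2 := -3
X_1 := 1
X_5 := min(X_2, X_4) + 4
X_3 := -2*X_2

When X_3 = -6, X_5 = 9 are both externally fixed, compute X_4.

The joint intervention fixes X_3 = -6, X_5 = 9, removing each variable's own equation.
X_4 = 2*X_2 - 2*X_3 + X_1  [with X_2=-3, X_3=-6, X_1=1]  = 7

7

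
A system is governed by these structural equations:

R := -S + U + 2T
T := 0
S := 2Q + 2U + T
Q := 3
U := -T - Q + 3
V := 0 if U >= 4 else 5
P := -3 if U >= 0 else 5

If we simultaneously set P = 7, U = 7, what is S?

20

Under do(P = 7, U = 7), each intervened variable's structural equation is replaced by its fixed value.
S = 2Q + 2U + T  [with Q=3, U=7, T=0]  = 20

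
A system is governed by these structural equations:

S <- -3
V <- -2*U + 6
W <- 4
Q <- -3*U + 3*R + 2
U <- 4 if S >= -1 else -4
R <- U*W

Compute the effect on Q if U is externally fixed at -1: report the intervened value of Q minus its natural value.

27

The intervention breaks the incoming arrows to U: U <- 4 if S >= -1 else -4 no longer applies, and U = -1.
R = U*W  [with U=-1, W=4]  = -4
Q = -3*U + 3*R + 2  [with U=-1, R=-4]  = -7
Without intervention: U = 4 if S >= -1 else -4  [with S=-3]  = -4; R = U*W  [with U=-4, W=4]  = -16; Q = -3*U + 3*R + 2  [with U=-4, R=-16]  = -34.
Change = -7 − (-34) = 27.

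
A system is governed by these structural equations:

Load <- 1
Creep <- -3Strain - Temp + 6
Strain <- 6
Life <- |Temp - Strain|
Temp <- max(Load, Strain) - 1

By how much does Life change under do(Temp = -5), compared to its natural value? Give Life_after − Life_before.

10

do(Temp=-5) replaces the equation Temp <- max(Load, Strain) - 1 with the constant Temp = -5.
Life = |Temp - Strain|  [with Temp=-5, Strain=6]  = 11
Without intervention: Temp = max(Load, Strain) - 1  [with Load=1, Strain=6]  = 5; Life = |Temp - Strain|  [with Temp=5, Strain=6]  = 1.
Change = 11 − 1 = 10.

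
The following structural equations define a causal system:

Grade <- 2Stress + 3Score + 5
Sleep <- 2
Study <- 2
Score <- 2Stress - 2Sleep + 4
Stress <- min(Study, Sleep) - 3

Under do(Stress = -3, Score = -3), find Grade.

Setting Stress = -3, Score = -3 by intervention discards those variables' equations.
Grade = 2Stress + 3Score + 5  [with Stress=-3, Score=-3]  = -10

-10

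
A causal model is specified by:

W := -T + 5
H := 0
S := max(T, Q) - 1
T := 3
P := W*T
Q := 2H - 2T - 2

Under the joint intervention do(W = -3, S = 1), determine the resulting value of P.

-9

Setting W = -3, S = 1 by intervention discards those variables' equations.
P = W*T  [with W=-3, T=3]  = -9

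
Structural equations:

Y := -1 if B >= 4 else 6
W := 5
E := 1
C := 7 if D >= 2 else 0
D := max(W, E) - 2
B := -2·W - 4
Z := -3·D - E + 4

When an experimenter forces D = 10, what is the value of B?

-14

Under do(D=10), the mechanism D := max(W, E) - 2 is discarded; D is fixed at 10.
Since B is not a descendant of the intervened variable, it is unaffected.
B = -2·W - 4  [with W=5]  = -14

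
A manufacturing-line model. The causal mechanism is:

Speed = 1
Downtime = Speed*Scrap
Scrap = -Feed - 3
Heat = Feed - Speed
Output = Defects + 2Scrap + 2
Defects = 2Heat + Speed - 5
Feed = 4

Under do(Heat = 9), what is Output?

The intervention breaks the incoming arrows to Heat: Heat = Feed - Speed no longer applies, and Heat = 9.
Defects = 2Heat + Speed - 5  [with Heat=9, Speed=1]  = 14
Scrap = -Feed - 3  [with Feed=4]  = -7
Output = Defects + 2Scrap + 2  [with Defects=14, Scrap=-7]  = 2

2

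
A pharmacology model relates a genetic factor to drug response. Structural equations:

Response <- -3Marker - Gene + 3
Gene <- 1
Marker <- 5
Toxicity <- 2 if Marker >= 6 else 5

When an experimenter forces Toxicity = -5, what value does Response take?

-13

Under do(Toxicity=-5), the mechanism Toxicity <- 2 if Marker >= 6 else 5 is discarded; Toxicity is fixed at -5.
Since Response is not a descendant of the intervened variable, it is unaffected.
Response = -3Marker - Gene + 3  [with Marker=5, Gene=1]  = -13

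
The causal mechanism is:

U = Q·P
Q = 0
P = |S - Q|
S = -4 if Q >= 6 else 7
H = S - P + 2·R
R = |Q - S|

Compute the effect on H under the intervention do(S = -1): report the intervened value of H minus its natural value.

-14

do(S=-1) replaces the equation S = -4 if Q >= 6 else 7 with the constant S = -1.
R = |Q - S|  [with Q=0, S=-1]  = 1
P = |S - Q|  [with S=-1, Q=0]  = 1
H = S - P + 2·R  [with S=-1, P=1, R=1]  = 0
Without intervention: S = -4 if Q >= 6 else 7  [with Q=0]  = 7; R = |Q - S|  [with Q=0, S=7]  = 7; P = |S - Q|  [with S=7, Q=0]  = 7; H = S - P + 2·R  [with S=7, P=7, R=7]  = 14.
Change = 0 − 14 = -14.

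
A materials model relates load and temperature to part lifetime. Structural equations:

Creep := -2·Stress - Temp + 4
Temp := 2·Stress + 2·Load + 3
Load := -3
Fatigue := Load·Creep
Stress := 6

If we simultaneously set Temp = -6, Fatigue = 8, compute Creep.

The joint intervention fixes Temp = -6, Fatigue = 8, removing each variable's own equation.
Creep = -2·Stress - Temp + 4  [with Stress=6, Temp=-6]  = -2

-2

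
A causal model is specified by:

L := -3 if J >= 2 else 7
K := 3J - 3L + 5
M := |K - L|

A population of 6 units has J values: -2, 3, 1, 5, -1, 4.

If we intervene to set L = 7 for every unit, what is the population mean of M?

Every unit gets L=7 under the intervention. M values become 29, 14, 20, 8, 26, 11; E[M|do(L=7)] = 18.

18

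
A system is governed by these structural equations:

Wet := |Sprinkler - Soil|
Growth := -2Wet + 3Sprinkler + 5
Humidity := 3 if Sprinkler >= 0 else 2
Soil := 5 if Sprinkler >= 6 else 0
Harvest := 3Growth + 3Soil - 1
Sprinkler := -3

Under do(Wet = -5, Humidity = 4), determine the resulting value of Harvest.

Setting Wet = -5, Humidity = 4 by intervention discards those variables' equations.
Soil = 5 if Sprinkler >= 6 else 0  [with Sprinkler=-3]  = 0
Growth = -2Wet + 3Sprinkler + 5  [with Wet=-5, Sprinkler=-3]  = 6
Harvest = 3Growth + 3Soil - 1  [with Growth=6, Soil=0]  = 17

17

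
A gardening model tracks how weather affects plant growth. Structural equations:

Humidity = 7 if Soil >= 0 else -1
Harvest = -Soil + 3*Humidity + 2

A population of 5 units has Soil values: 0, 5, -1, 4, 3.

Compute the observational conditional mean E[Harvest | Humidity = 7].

20

Observing Humidity=7 restricts to units where Humidity's equation naturally yields 7: Soil ∈ {0, 5, 4, 3}. In that subpopulation Harvest = 23, 18, 19, 20, mean 20.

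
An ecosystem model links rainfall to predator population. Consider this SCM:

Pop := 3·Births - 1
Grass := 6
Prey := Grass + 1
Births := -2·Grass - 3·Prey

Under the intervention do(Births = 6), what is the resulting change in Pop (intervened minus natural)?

The intervention breaks the incoming arrows to Births: Births := -2·Grass - 3·Prey no longer applies, and Births = 6.
Pop = 3·Births - 1  [with Births=6]  = 17
Without intervention: Prey = Grass + 1  [with Grass=6]  = 7; Births = -2·Grass - 3·Prey  [with Grass=6, Prey=7]  = -33; Pop = 3·Births - 1  [with Births=-33]  = -100.
Change = 17 − (-100) = 117.

117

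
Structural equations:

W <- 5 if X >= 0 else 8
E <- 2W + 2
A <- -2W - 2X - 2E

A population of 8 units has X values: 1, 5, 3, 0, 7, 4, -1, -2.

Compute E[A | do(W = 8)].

-56.25

The intervention sets W=8 in all 8 units regardless of X. Recomputing A per unit gives -54, -62, -58, -52, -66, -60, -50, -48; average -56.25.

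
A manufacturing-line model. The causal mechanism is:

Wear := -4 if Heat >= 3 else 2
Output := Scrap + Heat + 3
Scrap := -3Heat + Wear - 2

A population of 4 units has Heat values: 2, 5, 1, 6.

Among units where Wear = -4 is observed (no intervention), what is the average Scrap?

Observing Wear=-4 restricts to units where Wear's equation naturally yields -4: Heat ∈ {5, 6}. In that subpopulation Scrap = -21, -24, mean -22.5.

-22.5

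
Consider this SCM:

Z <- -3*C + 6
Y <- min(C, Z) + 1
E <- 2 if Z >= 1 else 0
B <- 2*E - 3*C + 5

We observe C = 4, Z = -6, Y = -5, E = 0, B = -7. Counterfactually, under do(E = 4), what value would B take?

Intervening sets E = 4 and removes its equation (E <- 2 if Z >= 1 else 0).
B = 2*E - 3*C + 5  [with E=4, C=4]  = 1

1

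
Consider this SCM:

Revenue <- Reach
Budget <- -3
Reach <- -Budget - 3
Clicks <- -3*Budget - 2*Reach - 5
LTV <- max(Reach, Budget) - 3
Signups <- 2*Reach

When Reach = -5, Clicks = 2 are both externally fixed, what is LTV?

Under do(Reach = -5, Clicks = 2), each intervened variable's structural equation is replaced by its fixed value.
LTV = max(Reach, Budget) - 3  [with Reach=-5, Budget=-3]  = -6

-6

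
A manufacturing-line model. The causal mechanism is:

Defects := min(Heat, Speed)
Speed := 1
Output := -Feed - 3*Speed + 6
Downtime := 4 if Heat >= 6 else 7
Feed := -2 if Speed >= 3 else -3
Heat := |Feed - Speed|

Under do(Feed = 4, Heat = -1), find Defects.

Setting Feed = 4, Heat = -1 by intervention discards those variables' equations.
Defects = min(Heat, Speed)  [with Heat=-1, Speed=1]  = -1

-1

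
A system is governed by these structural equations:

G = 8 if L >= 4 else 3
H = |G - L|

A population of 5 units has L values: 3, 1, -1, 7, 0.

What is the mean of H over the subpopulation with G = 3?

E[H|G=3] averages over only the 4 units with G=3 (L = 3, 1, -1, 0): H = 0, 2, 4, 3, mean 2.25.

2.25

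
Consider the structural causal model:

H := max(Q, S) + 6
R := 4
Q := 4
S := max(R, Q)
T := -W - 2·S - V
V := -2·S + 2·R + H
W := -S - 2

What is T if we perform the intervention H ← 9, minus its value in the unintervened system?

1

The intervention breaks the incoming arrows to H: H := max(Q, S) + 6 no longer applies, and H = 9.
S = max(R, Q)  [with R=4, Q=4]  = 4
V = -2·S + 2·R + H  [with S=4, R=4, H=9]  = 9
W = -S - 2  [with S=4]  = -6
T = -W - 2·S - V  [with W=-6, S=4, V=9]  = -11
Without intervention: S = max(R, Q)  [with R=4, Q=4]  = 4; H = max(Q, S) + 6  [with Q=4, S=4]  = 10; V = -2·S + 2·R + H  [with S=4, R=4, H=10]  = 10; W = -S - 2  [with S=4]  = -6; T = -W - 2·S - V  [with W=-6, S=4, V=10]  = -12.
Change = -11 − (-12) = 1.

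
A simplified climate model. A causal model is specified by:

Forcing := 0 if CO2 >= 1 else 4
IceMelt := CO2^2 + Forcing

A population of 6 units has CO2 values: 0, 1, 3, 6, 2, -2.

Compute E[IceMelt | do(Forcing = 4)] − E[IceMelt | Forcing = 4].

Under do(Forcing=4), Forcing's equation is replaced by Forcing=4 for every unit. Per-unit IceMelt: 4, 5, 13, 40, 8, 8. Mean = 13.
E[IceMelt|Forcing=4] averages over only the 2 units with Forcing=4 (CO2 = 0, -2): IceMelt = 4, 8, mean 6.
Difference = 13 − 6 = 7.

7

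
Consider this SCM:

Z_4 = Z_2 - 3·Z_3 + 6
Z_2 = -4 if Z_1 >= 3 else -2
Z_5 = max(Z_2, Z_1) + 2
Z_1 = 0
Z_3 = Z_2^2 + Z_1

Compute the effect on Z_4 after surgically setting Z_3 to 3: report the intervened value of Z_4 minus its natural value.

3

The intervention breaks the incoming arrows to Z_3: Z_3 = Z_2^2 + Z_1 no longer applies, and Z_3 = 3.
Z_2 = -4 if Z_1 >= 3 else -2  [with Z_1=0]  = -2
Z_4 = Z_2 - 3·Z_3 + 6  [with Z_2=-2, Z_3=3]  = -5
Without intervention: Z_2 = -4 if Z_1 >= 3 else -2  [with Z_1=0]  = -2; Z_3 = Z_2^2 + Z_1  [with Z_2=-2, Z_1=0]  = 4; Z_4 = Z_2 - 3·Z_3 + 6  [with Z_2=-2, Z_3=4]  = -8.
Change = -5 − (-8) = 3.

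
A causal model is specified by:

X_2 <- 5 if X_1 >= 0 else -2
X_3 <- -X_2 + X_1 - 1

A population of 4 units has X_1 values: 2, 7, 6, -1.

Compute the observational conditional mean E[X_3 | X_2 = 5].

Observing X_2=5 restricts to units where X_2's equation naturally yields 5: X_1 ∈ {2, 7, 6}. In that subpopulation X_3 = -4, 1, 0, mean -1.

-1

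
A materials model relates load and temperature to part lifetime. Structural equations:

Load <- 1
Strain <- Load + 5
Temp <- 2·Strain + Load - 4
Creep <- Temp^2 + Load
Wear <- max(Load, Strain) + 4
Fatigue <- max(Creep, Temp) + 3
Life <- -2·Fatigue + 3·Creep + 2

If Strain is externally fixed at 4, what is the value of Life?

22

Under do(Strain=4), the mechanism Strain <- Load + 5 is discarded; Strain is fixed at 4.
Temp = 2·Strain + Load - 4  [with Strain=4, Load=1]  = 5
Creep = Temp^2 + Load  [with Temp=5, Load=1]  = 26
Fatigue = max(Creep, Temp) + 3  [with Creep=26, Temp=5]  = 29
Life = -2·Fatigue + 3·Creep + 2  [with Fatigue=29, Creep=26]  = 22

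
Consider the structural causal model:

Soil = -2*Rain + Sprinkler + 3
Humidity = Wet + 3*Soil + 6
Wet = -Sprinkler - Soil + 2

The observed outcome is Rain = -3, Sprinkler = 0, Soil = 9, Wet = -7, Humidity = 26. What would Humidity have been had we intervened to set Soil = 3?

do(Soil=3) replaces the equation Soil = -2*Rain + Sprinkler + 3 with the constant Soil = 3.
Wet = -Sprinkler - Soil + 2  [with Sprinkler=0, Soil=3]  = -1
Humidity = Wet + 3*Soil + 6  [with Wet=-1, Soil=3]  = 14

14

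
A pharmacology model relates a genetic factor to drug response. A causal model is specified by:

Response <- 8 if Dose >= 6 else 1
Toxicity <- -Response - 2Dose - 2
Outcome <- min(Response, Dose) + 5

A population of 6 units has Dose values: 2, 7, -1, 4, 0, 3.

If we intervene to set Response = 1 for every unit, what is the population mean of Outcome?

5.5

Under do(Response=1), Response's equation is replaced by Response=1 for every unit. Per-unit Outcome: 6, 6, 4, 6, 5, 6. Mean = 5.5.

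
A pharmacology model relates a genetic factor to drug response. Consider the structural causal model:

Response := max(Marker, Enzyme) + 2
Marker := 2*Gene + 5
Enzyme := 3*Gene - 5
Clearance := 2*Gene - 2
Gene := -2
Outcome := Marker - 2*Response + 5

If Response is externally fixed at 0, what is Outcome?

Under do(Response=0), the mechanism Response := max(Marker, Enzyme) + 2 is discarded; Response is fixed at 0.
Marker = 2*Gene + 5  [with Gene=-2]  = 1
Outcome = Marker - 2*Response + 5  [with Marker=1, Response=0]  = 6

6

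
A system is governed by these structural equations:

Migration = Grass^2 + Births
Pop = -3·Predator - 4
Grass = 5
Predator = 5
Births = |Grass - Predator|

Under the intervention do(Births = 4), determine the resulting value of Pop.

do(Births=4) replaces the equation Births = |Grass - Predator| with the constant Births = 4.
Pop is not downstream of the intervention, so its value is determined by the original equations.
Pop = -3·Predator - 4  [with Predator=5]  = -19

-19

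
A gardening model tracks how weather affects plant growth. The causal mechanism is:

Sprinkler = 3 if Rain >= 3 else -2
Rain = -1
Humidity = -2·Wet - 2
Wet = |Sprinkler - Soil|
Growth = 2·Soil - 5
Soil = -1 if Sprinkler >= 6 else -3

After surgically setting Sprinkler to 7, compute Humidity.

Under do(Sprinkler=7), the mechanism Sprinkler = 3 if Rain >= 3 else -2 is discarded; Sprinkler is fixed at 7.
Soil = -1 if Sprinkler >= 6 else -3  [with Sprinkler=7]  = -1
Wet = |Sprinkler - Soil|  [with Sprinkler=7, Soil=-1]  = 8
Humidity = -2·Wet - 2  [with Wet=8]  = -18

-18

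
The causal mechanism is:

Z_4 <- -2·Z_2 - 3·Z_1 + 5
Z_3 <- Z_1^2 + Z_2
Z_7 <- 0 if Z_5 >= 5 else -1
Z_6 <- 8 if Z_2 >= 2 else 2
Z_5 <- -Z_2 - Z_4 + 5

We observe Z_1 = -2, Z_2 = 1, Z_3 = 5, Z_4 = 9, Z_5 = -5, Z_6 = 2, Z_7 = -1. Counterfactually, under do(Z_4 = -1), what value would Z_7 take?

The intervention breaks the incoming arrows to Z_4: Z_4 <- -2·Z_2 - 3·Z_1 + 5 no longer applies, and Z_4 = -1.
Z_5 = -Z_2 - Z_4 + 5  [with Z_2=1, Z_4=-1]  = 5
Z_7 = 0 if Z_5 >= 5 else -1  [with Z_5=5]  = 0

0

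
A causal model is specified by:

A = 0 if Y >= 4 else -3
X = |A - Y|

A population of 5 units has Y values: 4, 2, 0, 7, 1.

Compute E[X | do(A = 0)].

2.8

do(A=0) breaks A's dependence on Y. With A=0 fixed, X across the units is 4, 2, 0, 7, 1, mean 2.8.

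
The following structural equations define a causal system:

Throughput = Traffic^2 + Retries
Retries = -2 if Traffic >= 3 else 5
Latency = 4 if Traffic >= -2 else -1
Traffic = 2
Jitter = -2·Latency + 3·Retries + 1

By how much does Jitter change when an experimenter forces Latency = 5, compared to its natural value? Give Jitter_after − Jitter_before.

Under do(Latency=5), the mechanism Latency = 4 if Traffic >= -2 else -1 is discarded; Latency is fixed at 5.
Retries = -2 if Traffic >= 3 else 5  [with Traffic=2]  = 5
Jitter = -2·Latency + 3·Retries + 1  [with Latency=5, Retries=5]  = 6
Without intervention: Latency = 4 if Traffic >= -2 else -1  [with Traffic=2]  = 4; Retries = -2 if Traffic >= 3 else 5  [with Traffic=2]  = 5; Jitter = -2·Latency + 3·Retries + 1  [with Latency=4, Retries=5]  = 8.
Change = 6 − 8 = -2.

-2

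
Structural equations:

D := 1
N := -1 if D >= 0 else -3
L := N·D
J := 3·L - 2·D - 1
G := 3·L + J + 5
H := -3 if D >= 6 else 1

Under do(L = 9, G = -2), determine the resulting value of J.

24

The joint intervention fixes L = 9, G = -2, removing each variable's own equation.
J = 3·L - 2·D - 1  [with L=9, D=1]  = 24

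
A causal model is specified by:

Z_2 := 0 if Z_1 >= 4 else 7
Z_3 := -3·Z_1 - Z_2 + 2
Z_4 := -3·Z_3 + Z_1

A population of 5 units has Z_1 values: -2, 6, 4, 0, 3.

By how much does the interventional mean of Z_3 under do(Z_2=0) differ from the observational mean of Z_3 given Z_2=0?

8.4

The intervention sets Z_2=0 in all 5 units regardless of Z_1. Recomputing Z_3 per unit gives 8, -16, -10, 2, -7; average -4.6.
Conditioning on Z_2=0 selects the 2 unit(s) with Z_1 ∈ {6, 4}. Their Z_3 values: -16, -10. Mean = -13.
Difference = -4.6 − (-13) = 8.4.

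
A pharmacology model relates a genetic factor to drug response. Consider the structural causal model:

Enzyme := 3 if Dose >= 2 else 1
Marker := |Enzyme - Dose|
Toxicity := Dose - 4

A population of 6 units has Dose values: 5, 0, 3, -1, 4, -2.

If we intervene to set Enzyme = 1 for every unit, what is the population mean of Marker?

2.5

Every unit gets Enzyme=1 under the intervention. Marker values become 4, 1, 2, 2, 3, 3; E[Marker|do(Enzyme=1)] = 2.5.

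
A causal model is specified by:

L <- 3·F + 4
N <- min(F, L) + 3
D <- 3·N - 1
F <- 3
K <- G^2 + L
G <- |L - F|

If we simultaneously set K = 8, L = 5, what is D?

17

The joint intervention fixes K = 8, L = 5, removing each variable's own equation.
N = min(F, L) + 3  [with F=3, L=5]  = 6
D = 3·N - 1  [with N=6]  = 17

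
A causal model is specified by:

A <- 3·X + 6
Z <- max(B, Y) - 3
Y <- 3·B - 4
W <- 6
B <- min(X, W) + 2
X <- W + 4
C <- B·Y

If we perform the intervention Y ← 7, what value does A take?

36

The intervention breaks the incoming arrows to Y: Y <- 3·B - 4 no longer applies, and Y = 7.
No directed path runs from Y to A, so A keeps its natural value.
X = W + 4  [with W=6]  = 10
A = 3·X + 6  [with X=10]  = 36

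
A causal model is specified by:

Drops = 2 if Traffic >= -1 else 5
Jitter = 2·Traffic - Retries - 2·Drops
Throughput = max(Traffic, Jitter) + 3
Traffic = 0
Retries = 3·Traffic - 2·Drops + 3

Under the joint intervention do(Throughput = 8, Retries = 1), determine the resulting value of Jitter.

Under do(Throughput = 8, Retries = 1), each intervened variable's structural equation is replaced by its fixed value.
Drops = 2 if Traffic >= -1 else 5  [with Traffic=0]  = 2
Jitter = 2·Traffic - Retries - 2·Drops  [with Traffic=0, Retries=1, Drops=2]  = -5

-5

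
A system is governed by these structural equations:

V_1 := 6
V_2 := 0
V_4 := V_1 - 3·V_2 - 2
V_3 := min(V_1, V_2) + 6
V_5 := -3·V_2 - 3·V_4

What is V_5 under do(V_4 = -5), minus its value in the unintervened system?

27

Intervening sets V_4 = -5 and removes its equation (V_4 := V_1 - 3·V_2 - 2).
V_5 = -3·V_2 - 3·V_4  [with V_2=0, V_4=-5]  = 15
Without intervention: V_4 = V_1 - 3·V_2 - 2  [with V_1=6, V_2=0]  = 4; V_5 = -3·V_2 - 3·V_4  [with V_2=0, V_4=4]  = -12.
Change = 15 − (-12) = 27.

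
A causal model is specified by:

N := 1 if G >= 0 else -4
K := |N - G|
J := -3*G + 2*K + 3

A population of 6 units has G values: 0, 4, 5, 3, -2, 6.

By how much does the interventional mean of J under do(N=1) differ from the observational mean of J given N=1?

Under do(N=1), N's equation is replaced by N=1 for every unit. Per-unit J: 5, -3, -4, -2, 15, -5. Mean = 1.
Observing N=1 restricts to units where N's equation naturally yields 1: G ∈ {0, 4, 5, 3, 6}. In that subpopulation J = 5, -3, -4, -2, -5, mean -1.8.
Difference = 1 − (-1.8) = 2.8.

2.8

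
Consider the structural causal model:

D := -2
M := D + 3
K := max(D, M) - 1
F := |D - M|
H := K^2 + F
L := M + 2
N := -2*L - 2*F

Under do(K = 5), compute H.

do(K=5) replaces the equation K := max(D, M) - 1 with the constant K = 5.
M = D + 3  [with D=-2]  = 1
F = |D - M|  [with D=-2, M=1]  = 3
H = K^2 + F  [with K=5, F=3]  = 28

28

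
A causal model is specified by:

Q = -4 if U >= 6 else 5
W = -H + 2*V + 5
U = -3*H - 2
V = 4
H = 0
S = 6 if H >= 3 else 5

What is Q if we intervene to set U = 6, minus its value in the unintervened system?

-9

do(U=6) replaces the equation U = -3*H - 2 with the constant U = 6.
Q = -4 if U >= 6 else 5  [with U=6]  = -4
Without intervention: U = -3*H - 2  [with H=0]  = -2; Q = -4 if U >= 6 else 5  [with U=-2]  = 5.
Change = -4 − 5 = -9.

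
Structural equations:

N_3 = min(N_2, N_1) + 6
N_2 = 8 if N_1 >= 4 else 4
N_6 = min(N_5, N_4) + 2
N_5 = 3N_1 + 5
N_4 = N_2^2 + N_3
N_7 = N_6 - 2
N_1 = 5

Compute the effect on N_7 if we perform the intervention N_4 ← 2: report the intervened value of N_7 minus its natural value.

The intervention breaks the incoming arrows to N_4: N_4 = N_2^2 + N_3 no longer applies, and N_4 = 2.
N_5 = 3N_1 + 5  [with N_1=5]  = 20
N_6 = min(N_5, N_4) + 2  [with N_5=20, N_4=2]  = 4
N_7 = N_6 - 2  [with N_6=4]  = 2
Without intervention: N_2 = 8 if N_1 >= 4 else 4  [with N_1=5]  = 8; N_3 = min(N_2, N_1) + 6  [with N_2=8, N_1=5]  = 11; N_4 = N_2^2 + N_3  [with N_2=8, N_3=11]  = 75; N_5 = 3N_1 + 5  [with N_1=5]  = 20; N_6 = min(N_5, N_4) + 2  [with N_5=20, N_4=75]  = 22; N_7 = N_6 - 2  [with N_6=22]  = 20.
Change = 2 − 20 = -18.

-18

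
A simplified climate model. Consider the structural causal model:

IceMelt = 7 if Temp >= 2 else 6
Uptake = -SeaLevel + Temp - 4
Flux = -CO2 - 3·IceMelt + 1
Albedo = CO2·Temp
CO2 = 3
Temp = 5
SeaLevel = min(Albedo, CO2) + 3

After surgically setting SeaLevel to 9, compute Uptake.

-8

Under do(SeaLevel=9), the mechanism SeaLevel = min(Albedo, CO2) + 3 is discarded; SeaLevel is fixed at 9.
Uptake = -SeaLevel + Temp - 4  [with SeaLevel=9, Temp=5]  = -8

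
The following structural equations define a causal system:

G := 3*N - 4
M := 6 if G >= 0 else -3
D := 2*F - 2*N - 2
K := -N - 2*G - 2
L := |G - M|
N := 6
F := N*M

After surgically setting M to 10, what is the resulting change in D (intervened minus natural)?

The intervention breaks the incoming arrows to M: M := 6 if G >= 0 else -3 no longer applies, and M = 10.
F = N*M  [with N=6, M=10]  = 60
D = 2*F - 2*N - 2  [with F=60, N=6]  = 106
Without intervention: G = 3*N - 4  [with N=6]  = 14; M = 6 if G >= 0 else -3  [with G=14]  = 6; F = N*M  [with N=6, M=6]  = 36; D = 2*F - 2*N - 2  [with F=36, N=6]  = 58.
Change = 106 − 58 = 48.

48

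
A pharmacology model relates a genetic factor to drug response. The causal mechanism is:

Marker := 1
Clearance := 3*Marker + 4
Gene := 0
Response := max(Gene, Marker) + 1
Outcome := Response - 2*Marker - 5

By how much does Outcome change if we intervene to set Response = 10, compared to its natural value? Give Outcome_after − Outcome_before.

do(Response=10) replaces the equation Response := max(Gene, Marker) + 1 with the constant Response = 10.
Outcome = Response - 2*Marker - 5  [with Response=10, Marker=1]  = 3
Without intervention: Response = max(Gene, Marker) + 1  [with Gene=0, Marker=1]  = 2; Outcome = Response - 2*Marker - 5  [with Response=2, Marker=1]  = -5.
Change = 3 − (-5) = 8.

8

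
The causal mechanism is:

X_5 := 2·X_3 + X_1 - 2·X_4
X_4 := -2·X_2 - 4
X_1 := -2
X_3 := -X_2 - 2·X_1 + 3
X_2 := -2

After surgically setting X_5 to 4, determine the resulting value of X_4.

The intervention breaks the incoming arrows to X_5: X_5 := 2·X_3 + X_1 - 2·X_4 no longer applies, and X_5 = 4.
Since X_4 is not a descendant of the intervened variable, it is unaffected.
X_4 = -2·X_2 - 4  [with X_2=-2]  = 0

0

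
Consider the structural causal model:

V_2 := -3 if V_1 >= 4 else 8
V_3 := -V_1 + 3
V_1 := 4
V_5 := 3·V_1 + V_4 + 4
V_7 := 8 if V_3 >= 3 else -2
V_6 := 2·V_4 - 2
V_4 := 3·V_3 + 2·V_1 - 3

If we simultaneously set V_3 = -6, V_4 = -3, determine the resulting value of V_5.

Setting V_3 = -6, V_4 = -3 by intervention discards those variables' equations.
V_5 = 3·V_1 + V_4 + 4  [with V_1=4, V_4=-3]  = 13

13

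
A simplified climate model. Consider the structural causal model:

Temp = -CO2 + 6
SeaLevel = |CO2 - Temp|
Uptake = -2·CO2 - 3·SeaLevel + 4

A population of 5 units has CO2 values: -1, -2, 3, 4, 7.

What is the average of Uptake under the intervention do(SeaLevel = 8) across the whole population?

-24.4

The intervention sets SeaLevel=8 in all 5 units regardless of CO2. Recomputing Uptake per unit gives -18, -16, -26, -28, -34; average -24.4.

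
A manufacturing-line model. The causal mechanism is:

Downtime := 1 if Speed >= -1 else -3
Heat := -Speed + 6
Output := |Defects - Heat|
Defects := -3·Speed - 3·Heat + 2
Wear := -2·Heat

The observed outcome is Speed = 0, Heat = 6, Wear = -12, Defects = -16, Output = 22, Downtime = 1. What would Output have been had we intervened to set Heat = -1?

6

do(Heat=-1) replaces the equation Heat := -Speed + 6 with the constant Heat = -1.
Defects = -3·Speed - 3·Heat + 2  [with Speed=0, Heat=-1]  = 5
Output = |Defects - Heat|  [with Defects=5, Heat=-1]  = 6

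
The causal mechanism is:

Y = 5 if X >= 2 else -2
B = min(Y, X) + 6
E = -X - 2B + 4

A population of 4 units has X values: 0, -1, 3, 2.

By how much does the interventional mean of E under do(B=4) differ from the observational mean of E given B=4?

-1.5

do(B=4) breaks B's dependence on X. With B=4 fixed, E across the units is -4, -3, -7, -6, mean -5.
Observing B=4 restricts to units where B's equation naturally yields 4: X ∈ {0, -1}. In that subpopulation E = -4, -3, mean -3.5.
Difference = -5 − (-3.5) = -1.5.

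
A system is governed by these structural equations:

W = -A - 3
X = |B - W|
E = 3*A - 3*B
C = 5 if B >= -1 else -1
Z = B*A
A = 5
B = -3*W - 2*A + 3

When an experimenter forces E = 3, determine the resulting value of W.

do(E=3) replaces the equation E = 3*A - 3*B with the constant E = 3.
W is not downstream of the intervention, so its value is determined by the original equations.
W = -A - 3  [with A=5]  = -8

-8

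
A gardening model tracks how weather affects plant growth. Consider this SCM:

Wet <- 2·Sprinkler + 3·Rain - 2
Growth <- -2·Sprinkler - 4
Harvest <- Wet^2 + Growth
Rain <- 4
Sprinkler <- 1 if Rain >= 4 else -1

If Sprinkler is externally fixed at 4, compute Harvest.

312

do(Sprinkler=4) replaces the equation Sprinkler <- 1 if Rain >= 4 else -1 with the constant Sprinkler = 4.
Wet = 2·Sprinkler + 3·Rain - 2  [with Sprinkler=4, Rain=4]  = 18
Growth = -2·Sprinkler - 4  [with Sprinkler=4]  = -12
Harvest = Wet^2 + Growth  [with Wet=18, Growth=-12]  = 312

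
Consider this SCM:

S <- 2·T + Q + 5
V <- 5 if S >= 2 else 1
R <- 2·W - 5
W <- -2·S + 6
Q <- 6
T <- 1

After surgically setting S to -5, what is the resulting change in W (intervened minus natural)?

36

The intervention breaks the incoming arrows to S: S <- 2·T + Q + 5 no longer applies, and S = -5.
W = -2·S + 6  [with S=-5]  = 16
Without intervention: S = 2·T + Q + 5  [with T=1, Q=6]  = 13; W = -2·S + 6  [with S=13]  = -20.
Change = 16 − (-20) = 36.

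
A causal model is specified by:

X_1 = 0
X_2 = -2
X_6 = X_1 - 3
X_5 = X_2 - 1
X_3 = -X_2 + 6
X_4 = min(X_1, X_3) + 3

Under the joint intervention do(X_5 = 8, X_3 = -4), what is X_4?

-1

Under do(X_5 = 8, X_3 = -4), each intervened variable's structural equation is replaced by its fixed value.
X_4 = min(X_1, X_3) + 3  [with X_1=0, X_3=-4]  = -1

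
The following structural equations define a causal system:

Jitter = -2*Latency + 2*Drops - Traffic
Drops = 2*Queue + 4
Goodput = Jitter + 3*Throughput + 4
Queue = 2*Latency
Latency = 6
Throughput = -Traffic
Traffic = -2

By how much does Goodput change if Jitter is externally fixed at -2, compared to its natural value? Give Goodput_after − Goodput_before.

-48

Under do(Jitter=-2), the mechanism Jitter = -2*Latency + 2*Drops - Traffic is discarded; Jitter is fixed at -2.
Throughput = -Traffic  [with Traffic=-2]  = 2
Goodput = Jitter + 3*Throughput + 4  [with Jitter=-2, Throughput=2]  = 8
Without intervention: Queue = 2*Latency  [with Latency=6]  = 12; Drops = 2*Queue + 4  [with Queue=12]  = 28; Jitter = -2*Latency + 2*Drops - Traffic  [with Latency=6, Drops=28, Traffic=-2]  = 46; Throughput = -Traffic  [with Traffic=-2]  = 2; Goodput = Jitter + 3*Throughput + 4  [with Jitter=46, Throughput=2]  = 56.
Change = 8 − 56 = -48.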